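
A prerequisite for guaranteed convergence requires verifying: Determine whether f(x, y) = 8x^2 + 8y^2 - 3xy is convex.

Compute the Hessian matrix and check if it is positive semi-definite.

f(x,y) = 8x^2 + 8y^2 - 3xy
Hessian H = [[16, -3], [-3, 16]]
trace(H) = 32, det(H) = 247
Eigenvalues: (32 +/- sqrt(36)) / 2 = 19, 13
Since both eigenvalues > 0, f is convex.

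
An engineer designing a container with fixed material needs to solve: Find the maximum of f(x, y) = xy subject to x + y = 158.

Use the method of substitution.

Substitute y = 158 - x into f(x,y) = xy:
g(x) = x(158 - x) = 158x - x^2
g'(x) = 158 - 2x = 0  =>  x = 79
y = 158 - 79 = 79
Maximum value = 79 * 79 = 6241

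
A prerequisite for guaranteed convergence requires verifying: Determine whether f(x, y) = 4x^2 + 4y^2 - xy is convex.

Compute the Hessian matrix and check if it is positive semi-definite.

f(x,y) = 4x^2 + 4y^2 - xy
Hessian H = [[8, -1], [-1, 8]]
trace(H) = 16, det(H) = 63
Eigenvalues: (16 +/- sqrt(4)) / 2 = 9, 7
Since both eigenvalues > 0, f is convex.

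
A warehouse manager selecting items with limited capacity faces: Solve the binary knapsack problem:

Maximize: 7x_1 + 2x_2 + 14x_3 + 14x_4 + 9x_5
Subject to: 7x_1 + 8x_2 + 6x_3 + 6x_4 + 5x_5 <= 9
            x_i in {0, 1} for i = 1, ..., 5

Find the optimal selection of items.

Items: item 1 (v=7, w=7), item 2 (v=2, w=8), item 3 (v=14, w=6), item 4 (v=14, w=6), item 5 (v=9, w=5)
Capacity: 9
Checking all 32 subsets (w = total weight, v = total value):
  {}: w = 0, v = 0
  {1}: w = 7, v = 7
  {2}: w = 8, v = 2
  {3}: w = 6, v = 14
  {4}: w = 6, v = 14
  {5}: w = 5, v = 9
  {1, 2}: w = 15 > 9, infeasible
  {1, 3}: w = 13 > 9, infeasible
  {1, 4}: w = 13 > 9, infeasible
  {1, 5}: w = 12 > 9, infeasible
  {2, 3}: w = 14 > 9, infeasible
  {2, 4}: w = 14 > 9, infeasible
  {2, 5}: w = 13 > 9, infeasible
  {3, 4}: w = 12 > 9, infeasible
  {3, 5}: w = 11 > 9, infeasible
  {4, 5}: w = 11 > 9, infeasible
  {1, 2, 3}: w = 21 > 9, infeasible
  {1, 2, 4}: w = 21 > 9, infeasible
  {1, 2, 5}: w = 20 > 9, infeasible
  {1, 3, 4}: w = 19 > 9, infeasible
  {1, 3, 5}: w = 18 > 9, infeasible
  {1, 4, 5}: w = 18 > 9, infeasible
  {2, 3, 4}: w = 20 > 9, infeasible
  {2, 3, 5}: w = 19 > 9, infeasible
  {2, 4, 5}: w = 19 > 9, infeasible
  {3, 4, 5}: w = 17 > 9, infeasible
  {1, 2, 3, 4}: w = 27 > 9, infeasible
  {1, 2, 3, 5}: w = 26 > 9, infeasible
  {1, 2, 4, 5}: w = 26 > 9, infeasible
  {1, 3, 4, 5}: w = 24 > 9, infeasible
  {2, 3, 4, 5}: w = 25 > 9, infeasible
  {1, 2, 3, 4, 5}: w = 32 > 9, infeasible
Best feasible subset: items [3]
(The same value 14 is also attained by {4}.)
Total weight: 6 <= 9, total value: 14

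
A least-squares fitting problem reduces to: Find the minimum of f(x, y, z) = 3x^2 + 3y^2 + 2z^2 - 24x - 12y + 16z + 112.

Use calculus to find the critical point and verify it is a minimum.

f(x,y,z) = 3x^2 + 3y^2 + 2z^2 - 24x - 12y + 16z + 112
df/dx = 6x + (-24) = 0 => x = 4
df/dy = 6y + (-12) = 0 => y = 2
df/dz = 4z + (16) = 0 => z = -4
f(4,2,-4) = 3*(4)^2 + 3*(2)^2 + 2*(-4)^2 + -24*(4) + -12*(2) + 16*(-4) + 112 = 20
Hessian is diagonal with entries 6, 6, 4 > 0, confirmed minimum.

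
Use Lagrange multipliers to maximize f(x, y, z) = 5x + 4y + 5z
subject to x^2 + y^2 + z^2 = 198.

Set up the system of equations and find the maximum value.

Lagrange conditions: 5 = 2*lambda*x, 4 = 2*lambda*y, 5 = 2*lambda*z
So x:5 = y:4 = z:5, i.e. x = 5t, y = 4t, z = 5t
Constraint: t^2*(5^2 + 4^2 + 5^2) = 198
  t^2 * 66 = 198  =>  t = sqrt(3)
Maximum = 5*5t + 4*4t + 5*5t = 66*sqrt(3) = sqrt(13068)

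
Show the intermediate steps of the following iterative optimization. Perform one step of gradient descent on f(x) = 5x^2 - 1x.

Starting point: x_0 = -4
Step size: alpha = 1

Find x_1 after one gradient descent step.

f(x) = 5x^2 - 1x
f'(x) = 10x - 1
f'(-4) = 10*-4 + (-1) = -41
x_1 = x_0 - alpha * f'(x_0) = -4 - 1 * -41 = 37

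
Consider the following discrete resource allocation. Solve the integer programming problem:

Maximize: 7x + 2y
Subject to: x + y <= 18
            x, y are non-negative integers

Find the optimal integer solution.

Objective: 7x + 2y, constraint: x + y <= 18
Coefficient of x is 7 >= coefficient of y is 2, so allocate the entire budget to x.
Optimal: x = 18, y = 0, value = 126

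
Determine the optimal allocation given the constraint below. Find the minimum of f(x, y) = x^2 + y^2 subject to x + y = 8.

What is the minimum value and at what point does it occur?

Substitute y = 8 - x into f(x,y) = x^2 + y^2:
g(x) = x^2 + (8 - x)^2 = 2x^2 - 16x + 64
g'(x) = 4x - 16 = 0  =>  x = 4
y = 8 - 4 = 4
Minimum value = 4^2 + 4^2 = 32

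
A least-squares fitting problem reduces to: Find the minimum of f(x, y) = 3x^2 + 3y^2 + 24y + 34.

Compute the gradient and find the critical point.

f(x,y) = 3x^2 + 3y^2 + 24y + 34
df/dx = 6x + (0) = 0  =>  x = 0
df/dy = 6y + (24) = 0  =>  y = -4
f(0, -4) = 3*(0)^2 + 3*(-4)^2 + 24*(-4) + 34 = -14
Hessian is diagonal with entries 6, 6 > 0, so this is a minimum.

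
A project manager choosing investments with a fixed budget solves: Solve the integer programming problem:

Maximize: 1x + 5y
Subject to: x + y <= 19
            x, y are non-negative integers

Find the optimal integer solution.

Objective: 1x + 5y, constraint: x + y <= 19
Coefficient of y is 5 > coefficient of x is 1, so allocate the entire budget to y.
Optimal: x = 0, y = 19, value = 95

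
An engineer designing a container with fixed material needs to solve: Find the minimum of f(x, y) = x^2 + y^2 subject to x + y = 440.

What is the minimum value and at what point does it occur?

Substitute y = 440 - x into f(x,y) = x^2 + y^2:
g(x) = x^2 + (440 - x)^2 = 2x^2 - 880x + 193600
g'(x) = 4x - 880 = 0  =>  x = 220
y = 440 - 220 = 220
Minimum value = 220^2 + 220^2 = 96800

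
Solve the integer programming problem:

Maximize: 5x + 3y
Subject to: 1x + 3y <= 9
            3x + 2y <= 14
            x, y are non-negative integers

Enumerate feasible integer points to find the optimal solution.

Constraint 1: 1x + 3y <= 9
Constraint 2: 3x + 2y <= 14
Feasible x range (need y >= 0): 0 <= x <= min(9/1, 14/3) => x in {0, ..., 4}.
Enumerate feasible integer points row by row (the coefficient of y is 3 > 0, so for each x the largest feasible y gives the best value):
  x = 0: y <= min((9 - 1*0)/3, (14 - 3*0)/2) => y in {0, ..., 3}; best 5*0 + 3*3 = 9
  x = 1: y <= min((9 - 1*1)/3, (14 - 3*1)/2) => y in {0, ..., 2}; best 5*1 + 3*2 = 11
  x = 2: y <= min((9 - 1*2)/3, (14 - 3*2)/2) => y in {0, ..., 2}; best 5*2 + 3*2 = 16
  x = 3: y <= min((9 - 1*3)/3, (14 - 3*3)/2) => y in {0, ..., 2}; best 5*3 + 3*2 = 21
  x = 4: y <= min((9 - 1*4)/3, (14 - 3*4)/2) => y in {0, ..., 1}; best 5*4 + 3*1 = 23
The maximum 5x + 3y = 23 is achieved at x = 4, y = 1.
Check: 1*4 + 3*1 = 7 <= 9 and 3*4 + 2*1 = 14 <= 14.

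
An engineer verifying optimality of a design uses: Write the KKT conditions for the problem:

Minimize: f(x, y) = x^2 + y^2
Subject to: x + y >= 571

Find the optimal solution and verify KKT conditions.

KKT conditions for min x^2 + y^2 s.t. x + y >= 571:
Stationarity: 2x = mu, 2y = mu
So x = y = mu/2.
Complementary slackness: mu*(x + y - 571) = 0
Primal feasibility: x + y >= 571; dual feasibility: mu >= 0
If mu = 0 then x = y = 0, but 0 + 0 < 571 is infeasible, so the constraint is active.
Constraint active: x + y = 2*(mu/2) = 571 => mu = 571
x = y = 571/2, f = 326041/2
Verify: stationarity 2*(571/2) = 571 = mu; primal 571/2 + 571/2 = 571 >= 571; dual mu = 571 >= 0; complementary slackness 571*(571 - 571) = 0. All KKT conditions hold.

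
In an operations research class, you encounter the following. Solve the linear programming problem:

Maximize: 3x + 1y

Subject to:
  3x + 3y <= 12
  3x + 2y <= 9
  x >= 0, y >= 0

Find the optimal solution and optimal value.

Feasible vertices: (0, 0), (0, 4), (1, 3), (3, 0)
Objective 3x + 1y at each:
  (0, 0): 0
  (0, 4): 4
  (1, 3): 6
  (3, 0): 9
Maximum is 9 at (3, 0).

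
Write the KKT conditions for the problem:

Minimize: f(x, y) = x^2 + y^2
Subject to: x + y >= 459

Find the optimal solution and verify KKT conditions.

KKT conditions for min x^2 + y^2 s.t. x + y >= 459:
Stationarity: 2x = mu, 2y = mu
So x = y = mu/2.
Complementary slackness: mu*(x + y - 459) = 0
Primal feasibility: x + y >= 459; dual feasibility: mu >= 0
If mu = 0 then x = y = 0, but 0 + 0 < 459 is infeasible, so the constraint is active.
Constraint active: x + y = 2*(mu/2) = 459 => mu = 459
x = y = 459/2, f = 210681/2
Verify: stationarity 2*(459/2) = 459 = mu; primal 459/2 + 459/2 = 459 >= 459; dual mu = 459 >= 0; complementary slackness 459*(459 - 459) = 0. All KKT conditions hold.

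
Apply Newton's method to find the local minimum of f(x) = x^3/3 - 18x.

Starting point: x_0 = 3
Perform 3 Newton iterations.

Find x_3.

f(x) = x^3/3 - 18x
f'(x) = x^2 - 18, f''(x) = 2x
Newton update: x_{n+1} = x_n - (x_n^2 - 18)/(2*x_n)
Step 1: x_0 = 3, f'=-9, f''=6, x_1 = 9/2
Step 2: x_1 = 9/2, f'=9/4, f''=9, x_2 = 17/4
Step 3: x_2 = 17/4, f'=1/16, f''=17/2, x_3 = 577/136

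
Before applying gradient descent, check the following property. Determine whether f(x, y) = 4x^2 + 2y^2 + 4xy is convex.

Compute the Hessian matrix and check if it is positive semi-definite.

f(x,y) = 4x^2 + 2y^2 + 4xy
Hessian H = [[8, 4], [4, 4]]
trace(H) = 12, det(H) = 16
Eigenvalues: (12 +/- sqrt(80)) / 2 = 10.47, 1.528
Since both eigenvalues > 0, f is convex.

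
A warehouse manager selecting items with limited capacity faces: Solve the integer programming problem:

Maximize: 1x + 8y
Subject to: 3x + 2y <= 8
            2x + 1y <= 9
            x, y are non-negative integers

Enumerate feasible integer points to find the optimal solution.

Constraint 1: 3x + 2y <= 8
Constraint 2: 2x + 1y <= 9
Feasible x range (need y >= 0): 0 <= x <= min(8/3, 9/2) => x in {0, ..., 2}.
Enumerate feasible integer points row by row (the coefficient of y is 8 > 0, so for each x the largest feasible y gives the best value):
  x = 0: y <= min((8 - 3*0)/2, (9 - 2*0)/1) => y in {0, ..., 4}; best 1*0 + 8*4 = 32
  x = 1: y <= min((8 - 3*1)/2, (9 - 2*1)/1) => y in {0, ..., 2}; best 1*1 + 8*2 = 17
  x = 2: y <= min((8 - 3*2)/2, (9 - 2*2)/1) => y in {0, ..., 1}; best 1*2 + 8*1 = 10
The maximum 1x + 8y = 32 is achieved at x = 0, y = 4.
Check: 3*0 + 2*4 = 8 <= 8 and 2*0 + 1*4 = 4 <= 9.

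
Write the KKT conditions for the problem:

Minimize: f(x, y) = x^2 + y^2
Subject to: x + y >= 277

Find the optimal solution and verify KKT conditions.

KKT conditions for min x^2 + y^2 s.t. x + y >= 277:
Stationarity: 2x = mu, 2y = mu
So x = y = mu/2.
Complementary slackness: mu*(x + y - 277) = 0
Primal feasibility: x + y >= 277; dual feasibility: mu >= 0
If mu = 0 then x = y = 0, but 0 + 0 < 277 is infeasible, so the constraint is active.
Constraint active: x + y = 2*(mu/2) = 277 => mu = 277
x = y = 277/2, f = 76729/2
Verify: stationarity 2*(277/2) = 277 = mu; primal 277/2 + 277/2 = 277 >= 277; dual mu = 277 >= 0; complementary slackness 277*(277 - 277) = 0. All KKT conditions hold.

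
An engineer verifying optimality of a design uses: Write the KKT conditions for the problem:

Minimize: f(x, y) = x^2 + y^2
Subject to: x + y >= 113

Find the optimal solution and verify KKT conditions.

KKT conditions for min x^2 + y^2 s.t. x + y >= 113:
Stationarity: 2x = mu, 2y = mu
So x = y = mu/2.
Complementary slackness: mu*(x + y - 113) = 0
Primal feasibility: x + y >= 113; dual feasibility: mu >= 0
If mu = 0 then x = y = 0, but 0 + 0 < 113 is infeasible, so the constraint is active.
Constraint active: x + y = 2*(mu/2) = 113 => mu = 113
x = y = 113/2, f = 12769/2
Verify: stationarity 2*(113/2) = 113 = mu; primal 113/2 + 113/2 = 113 >= 113; dual mu = 113 >= 0; complementary slackness 113*(113 - 113) = 0. All KKT conditions hold.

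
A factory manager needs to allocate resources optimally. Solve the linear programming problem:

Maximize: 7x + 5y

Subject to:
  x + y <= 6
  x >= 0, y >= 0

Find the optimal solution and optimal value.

The feasible region has vertices at [(0, 0), (6, 0), (0, 6)].
Checking objective 7x + 5y at each vertex:
  (0, 0): 7*0 + 5*0 = 0
  (6, 0): 7*6 + 5*0 = 42
  (0, 6): 7*0 + 5*6 = 30
Maximum is 42 at (6, 0).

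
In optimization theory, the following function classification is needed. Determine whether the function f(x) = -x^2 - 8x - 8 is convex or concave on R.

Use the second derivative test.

f(x) = -x^2 - 8x - 8
f'(x) = -2x - 8
f''(x) = -2
Since f''(x) = -2 < 0 for all x, f is concave on R.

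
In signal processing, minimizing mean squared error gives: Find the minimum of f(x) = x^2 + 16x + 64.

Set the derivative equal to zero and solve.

f(x) = x^2 + 16x + 64
f'(x) = 2x + (16) = 0
x = -16/2 = -8
f(-8) = 0
Since f''(x) = 2 > 0, this is a minimum.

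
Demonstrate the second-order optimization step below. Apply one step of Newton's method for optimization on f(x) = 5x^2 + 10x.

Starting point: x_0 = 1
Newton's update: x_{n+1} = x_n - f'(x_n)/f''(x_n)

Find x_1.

f(x) = 5x^2 + 10x
f'(x) = 10x + (10), f''(x) = 10
Newton step: x_1 = x_0 - f'(x_0)/f''(x_0)
f'(1) = 20
x_1 = 1 - 20/10 = -1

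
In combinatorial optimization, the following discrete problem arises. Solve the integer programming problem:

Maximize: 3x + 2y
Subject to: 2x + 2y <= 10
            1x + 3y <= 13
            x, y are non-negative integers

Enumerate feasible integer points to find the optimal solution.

Constraint 1: 2x + 2y <= 10
Constraint 2: 1x + 3y <= 13
Feasible x range (need y >= 0): 0 <= x <= min(10/2, 13/1) => x in {0, ..., 5}.
Enumerate feasible integer points row by row (the coefficient of y is 2 > 0, so for each x the largest feasible y gives the best value):
  x = 0: y <= min((10 - 2*0)/2, (13 - 1*0)/3) => y in {0, ..., 4}; best 3*0 + 2*4 = 8
  x = 1: y <= min((10 - 2*1)/2, (13 - 1*1)/3) => y in {0, ..., 4}; best 3*1 + 2*4 = 11
  x = 2: y <= min((10 - 2*2)/2, (13 - 1*2)/3) => y in {0, ..., 3}; best 3*2 + 2*3 = 12
  x = 3: y <= min((10 - 2*3)/2, (13 - 1*3)/3) => y in {0, ..., 2}; best 3*3 + 2*2 = 13
  x = 4: y <= min((10 - 2*4)/2, (13 - 1*4)/3) => y in {0, ..., 1}; best 3*4 + 2*1 = 14
  x = 5: y <= min((10 - 2*5)/2, (13 - 1*5)/3) => y in {0}; best 3*5 + 2*0 = 15
The maximum 3x + 2y = 15 is achieved at x = 5, y = 0.
Check: 2*5 + 2*0 = 10 <= 10 and 1*5 + 3*0 = 5 <= 13.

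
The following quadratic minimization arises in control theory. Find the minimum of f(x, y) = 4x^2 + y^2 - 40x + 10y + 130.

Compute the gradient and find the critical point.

f(x,y) = 4x^2 + y^2 - 40x + 10y + 130
df/dx = 8x + (-40) = 0  =>  x = 5
df/dy = 2y + (10) = 0  =>  y = -5
f(5, -5) = 4*(5)^2 + 1*(-5)^2 + -40*(5) + 10*(-5) + 130 = 5
Hessian is diagonal with entries 8, 2 > 0, so this is a minimum.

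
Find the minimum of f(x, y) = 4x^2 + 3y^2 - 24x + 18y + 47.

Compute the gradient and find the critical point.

f(x,y) = 4x^2 + 3y^2 - 24x + 18y + 47
df/dx = 8x + (-24) = 0  =>  x = 3
df/dy = 6y + (18) = 0  =>  y = -3
f(3, -3) = 4*(3)^2 + 3*(-3)^2 + -24*(3) + 18*(-3) + 47 = -16
Hessian is diagonal with entries 8, 6 > 0, so this is a minimum.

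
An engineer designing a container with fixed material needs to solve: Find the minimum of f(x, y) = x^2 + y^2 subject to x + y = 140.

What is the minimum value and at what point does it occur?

Substitute y = 140 - x into f(x,y) = x^2 + y^2:
g(x) = x^2 + (140 - x)^2 = 2x^2 - 280x + 19600
g'(x) = 4x - 280 = 0  =>  x = 70
y = 140 - 70 = 70
Minimum value = 70^2 + 70^2 = 9800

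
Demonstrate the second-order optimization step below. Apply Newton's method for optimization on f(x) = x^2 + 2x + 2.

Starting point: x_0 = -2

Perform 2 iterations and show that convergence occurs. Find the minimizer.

f(x) = x^2 + 2x + 2, f'(x) = 2x + (2), f''(x) = 2
Step 1: f'(-2) = -2, x_1 = -2 - -2/2 = -1
Step 2: f'(-1) = 0, x_2 = -1 (converged)
Newton's method converges in 1 step for quadratics.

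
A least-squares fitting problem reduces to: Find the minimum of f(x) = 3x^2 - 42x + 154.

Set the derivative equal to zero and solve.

f(x) = 3x^2 - 42x + 154
f'(x) = 6x + (-42) = 0
x = 42/6 = 7
f(7) = 7
Since f''(x) = 6 > 0, this is a minimum.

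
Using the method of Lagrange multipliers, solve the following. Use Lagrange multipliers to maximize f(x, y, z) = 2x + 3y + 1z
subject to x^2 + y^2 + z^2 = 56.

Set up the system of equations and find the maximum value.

Lagrange conditions: 2 = 2*lambda*x, 3 = 2*lambda*y, 1 = 2*lambda*z
So x:2 = y:3 = z:1, i.e. x = 2t, y = 3t, z = 1t
Constraint: t^2*(2^2 + 3^2 + 1^2) = 56
  t^2 * 14 = 56  =>  t = sqrt(4)
Maximum = 2*2t + 3*3t + 1*1t = 14*sqrt(4) = 28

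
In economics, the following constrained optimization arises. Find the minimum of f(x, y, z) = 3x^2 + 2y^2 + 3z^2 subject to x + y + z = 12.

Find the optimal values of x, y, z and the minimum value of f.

Using Lagrange multipliers on f = 3x^2 + 2y^2 + 3z^2 with constraint x + y + z = 12:
Conditions: 2*3*x = lambda, 2*2*y = lambda, 2*3*z = lambda
So x = lambda/6, y = lambda/4, z = lambda/6
Substituting into constraint: lambda * (7/12) = 12
lambda = 144/7
x = 24/7, y = 36/7, z = 24/7
Minimum value = 864/7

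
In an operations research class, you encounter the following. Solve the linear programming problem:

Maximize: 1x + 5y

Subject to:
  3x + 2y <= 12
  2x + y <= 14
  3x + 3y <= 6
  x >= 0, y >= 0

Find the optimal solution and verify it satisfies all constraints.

Feasible vertices: (0, 0), (0, 2), (2, 0)
Objective 1x + 5y at each vertex:
  (0, 0): 0
  (0, 2): 10
  (2, 0): 2
Maximum is 10 at (0, 2).
Verify constraints at (x, y) = (0, 2):
  3*0 + 2*2 = 4 <= 12
  2*0 + 1*2 = 2 <= 14
  3*0 + 3*2 = 6 <= 6 (active)
  x = 0 >= 0, y = 2 >= 0. All constraints satisfied.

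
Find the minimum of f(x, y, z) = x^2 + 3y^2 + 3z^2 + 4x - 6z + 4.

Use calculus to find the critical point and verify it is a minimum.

f(x,y,z) = x^2 + 3y^2 + 3z^2 + 4x - 6z + 4
df/dx = 2x + (4) = 0 => x = -2
df/dy = 6y + (0) = 0 => y = 0
df/dz = 6z + (-6) = 0 => z = 1
f(-2,0,1) = 1*(-2)^2 + 3*(0)^2 + 3*(1)^2 + 4*(-2) + -6*(1) + 4 = -3
Hessian is diagonal with entries 2, 6, 6 > 0, confirmed minimum.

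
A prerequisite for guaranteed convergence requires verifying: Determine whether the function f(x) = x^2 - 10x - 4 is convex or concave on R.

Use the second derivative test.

f(x) = x^2 - 10x - 4
f'(x) = 2x - 10
f''(x) = 2
Since f''(x) = 2 > 0 for all x, f is convex on R.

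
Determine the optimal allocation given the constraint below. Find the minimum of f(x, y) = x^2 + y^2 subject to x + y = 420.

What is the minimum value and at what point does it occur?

Substitute y = 420 - x into f(x,y) = x^2 + y^2:
g(x) = x^2 + (420 - x)^2 = 2x^2 - 840x + 176400
g'(x) = 4x - 840 = 0  =>  x = 210
y = 420 - 210 = 210
Minimum value = 210^2 + 210^2 = 88200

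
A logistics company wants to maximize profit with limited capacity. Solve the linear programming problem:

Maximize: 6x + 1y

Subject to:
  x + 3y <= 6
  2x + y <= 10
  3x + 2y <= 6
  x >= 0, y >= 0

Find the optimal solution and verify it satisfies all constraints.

Feasible vertices: (0, 0), (0, 2), (6/7, 12/7), (2, 0)
Objective 6x + 1y at each vertex:
  (0, 0): 0
  (0, 2): 2
  (6/7, 12/7): 48/7
  (2, 0): 12
Maximum is 12 at (2, 0).
Verify constraints at (x, y) = (2, 0):
  1*2 + 3*0 = 2 <= 6
  2*2 + 1*0 = 4 <= 10
  3*2 + 2*0 = 6 <= 6 (active)
  x = 2 >= 0, y = 0 >= 0. All constraints satisfied.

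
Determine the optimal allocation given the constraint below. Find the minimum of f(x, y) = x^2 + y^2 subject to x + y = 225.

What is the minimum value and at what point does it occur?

Substitute y = 225 - x into f(x,y) = x^2 + y^2:
g(x) = x^2 + (225 - x)^2 = 2x^2 - 450x + 50625
g'(x) = 4x - 450 = 0  =>  x = 225/2
y = 225 - 225/2 = 225/2
Minimum value = (225/2)^2 + (225/2)^2 = 50625/2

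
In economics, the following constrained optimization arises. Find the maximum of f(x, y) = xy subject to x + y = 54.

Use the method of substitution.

Substitute y = 54 - x into f(x,y) = xy:
g(x) = x(54 - x) = 54x - x^2
g'(x) = 54 - 2x = 0  =>  x = 27
y = 54 - 27 = 27
Maximum value = 27 * 27 = 729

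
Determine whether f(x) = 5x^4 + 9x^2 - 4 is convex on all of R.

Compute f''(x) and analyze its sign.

f(x) = 5x^4 + 9x^2 - 4
f'(x) = 20x^3 + 18x
f''(x) = 60x^2 + 18
f''(x) = 60x^2 + 18 >= 18 > 0 for all x
Therefore, f is convex on R.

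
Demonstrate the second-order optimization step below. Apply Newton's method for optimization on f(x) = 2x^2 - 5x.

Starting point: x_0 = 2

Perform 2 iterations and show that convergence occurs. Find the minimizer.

f(x) = 2x^2 - 5x, f'(x) = 4x + (-5), f''(x) = 4
Step 1: f'(2) = 3, x_1 = 2 - 3/4 = 5/4
Step 2: f'(5/4) = 0, x_2 = 5/4 (converged)
Newton's method converges in 1 step for quadratics.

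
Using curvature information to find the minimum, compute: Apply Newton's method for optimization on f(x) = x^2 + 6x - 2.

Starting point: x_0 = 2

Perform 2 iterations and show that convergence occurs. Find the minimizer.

f(x) = x^2 + 6x - 2, f'(x) = 2x + (6), f''(x) = 2
Step 1: f'(2) = 10, x_1 = 2 - 10/2 = -3
Step 2: f'(-3) = 0, x_2 = -3 (converged)
Newton's method converges in 1 step for quadratics.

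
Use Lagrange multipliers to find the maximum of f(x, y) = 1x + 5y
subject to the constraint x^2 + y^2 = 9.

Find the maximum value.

Set up Lagrange conditions: grad f = lambda * grad g
  1 = 2*lambda*x
  5 = 2*lambda*y
From these: x/y = 1/5, so x = 1t, y = 5t for some t.
Substitute into constraint: (1t)^2 + (5t)^2 = 9
  t^2 * 26 = 9
  t = sqrt(9/26)
Maximum = 1*x + 5*y = (1^2 + 5^2)*t = 26 * sqrt(9/26) = sqrt(234)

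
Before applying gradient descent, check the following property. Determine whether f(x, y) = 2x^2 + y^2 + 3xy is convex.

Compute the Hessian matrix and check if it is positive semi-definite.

f(x,y) = 2x^2 + y^2 + 3xy
Hessian H = [[4, 3], [3, 2]]
trace(H) = 6, det(H) = -1
Eigenvalues: (6 +/- sqrt(40)) / 2 = 6.162, -0.1623
Since not both eigenvalues positive, f is neither convex nor concave.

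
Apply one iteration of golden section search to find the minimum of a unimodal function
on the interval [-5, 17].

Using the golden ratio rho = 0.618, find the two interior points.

Golden section search on [-5, 17].
Golden ratio rho = 0.618 (approx).
Interior points:
  x_1 = -5 + (1-0.618)*22 = 3.4040
  x_2 = -5 + 0.618*22 = 8.5960
Compare f(x_1) and f(x_2) to determine which subinterval to keep.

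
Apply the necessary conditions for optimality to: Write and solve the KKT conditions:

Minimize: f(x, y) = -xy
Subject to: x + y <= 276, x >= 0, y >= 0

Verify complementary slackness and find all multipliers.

Problem: min -xy s.t. x + y <= 276 (multiplier lambda), x >= 0 (mu_x), y >= 0 (mu_y)
KKT stationarity: -y + lambda - mu_x = 0, -x + lambda - mu_y = 0, with lambda, mu_x, mu_y >= 0
Complementary slackness: lambda*(x + y - 276) = 0, mu_x*x = 0, mu_y*y = 0
If lambda = 0: y = -mu_x <= 0 and x = -mu_y <= 0 force x = y = 0 with f = 0; but x = y = 138 is feasible with f = -19044 < 0, so this is not the minimum. Hence lambda > 0 and x + y = 276.
Try x > 0, y > 0 (so mu_x = mu_y = 0): y = lambda, x = lambda => x = y = lambda
x + y = 276 => 2*lambda = 276 => lambda = 138
x* = y* = 138 > 0, consistent with mu_x = mu_y = 0.
(Any feasible point with x = 0 or y = 0 has f = 0 > -19044, so the minimum is not on those boundaries.)
min(-xy) = -19044 (i.e. max xy = 19044)
Multipliers: lambda = 138, mu_x = 0, mu_y = 0
Complementary slackness: lambda*(x + y - 276) = 138*(138 + 138 - 276) = 0, mu_x*x = 0*138 = 0, mu_y*y = 0*138 = 0. Satisfied.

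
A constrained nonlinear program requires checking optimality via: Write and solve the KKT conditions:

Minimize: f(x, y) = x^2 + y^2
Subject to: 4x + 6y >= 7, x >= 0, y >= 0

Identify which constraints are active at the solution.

KKT conditions for min x^2 + y^2 s.t. 4x + 6y >= 7, x >= 0, y >= 0:
Stationarity: 2x = mu*4 + mu_x, 2y = mu*6 + mu_y, with mu, mu_x, mu_y >= 0
Complementary slackness: mu*(4x + 6y - 7) = 0, mu_x*x = 0, mu_y*y = 0
(0, 0) is infeasible (4*0 + 6*0 < 7), so if mu = 0 stationarity would force x = mu_x/2 >= 0, y = mu_y/2 >= 0 with mu_x*x = mu_y*y = 0, i.e. x = y = 0: contradiction. Hence mu > 0 and 4x + 6y = 7 is active.
Try x > 0, y > 0 (so mu_x = mu_y = 0): x = 4*mu/2, y = 6*mu/2
Substitute: 4*(4*mu/2) + 6*(6*mu/2) = 7
  mu*52/2 = 7 => mu = 7/26
x* = 7/13 > 0, y* = 21/26 > 0, consistent with mu_x = mu_y = 0.
f is convex and the constraints are linear, so this KKT point is the global minimum.
f* = 49/52
Active constraints: 4x + 6y >= 7 (holds with equality, mu = 7/26 > 0); x >= 0 and y >= 0 are inactive (mu_x = mu_y = 0).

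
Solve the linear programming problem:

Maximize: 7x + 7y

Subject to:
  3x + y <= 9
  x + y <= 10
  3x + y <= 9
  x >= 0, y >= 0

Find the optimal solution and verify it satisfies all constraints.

Feasible vertices: (0, 0), (0, 9), (3, 0)
Objective 7x + 7y at each vertex:
  (0, 0): 0
  (0, 9): 63
  (3, 0): 21
Maximum is 63 at (0, 9).
Verify constraints at (x, y) = (0, 9):
  3*0 + 1*9 = 9 <= 9 (active)
  1*0 + 1*9 = 9 <= 10
  3*0 + 1*9 = 9 <= 9 (active)
  x = 0 >= 0, y = 9 >= 0. All constraints satisfied.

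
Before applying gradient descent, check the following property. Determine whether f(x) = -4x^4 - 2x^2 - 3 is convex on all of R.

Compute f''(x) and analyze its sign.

f(x) = -4x^4 - 2x^2 - 3
f'(x) = -16x^3 + -4x
f''(x) = -48x^2 + -4
f''(x) = -48x^2 + -4 <= -4 < 0 for all x
Therefore, f is concave on R.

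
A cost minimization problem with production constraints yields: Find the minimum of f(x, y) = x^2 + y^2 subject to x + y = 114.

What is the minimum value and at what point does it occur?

Substitute y = 114 - x into f(x,y) = x^2 + y^2:
g(x) = x^2 + (114 - x)^2 = 2x^2 - 228x + 12996
g'(x) = 4x - 228 = 0  =>  x = 57
y = 114 - 57 = 57
Minimum value = 57^2 + 57^2 = 6498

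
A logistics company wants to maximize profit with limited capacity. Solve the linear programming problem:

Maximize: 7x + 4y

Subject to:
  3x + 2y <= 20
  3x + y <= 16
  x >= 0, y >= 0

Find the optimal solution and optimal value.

Feasible vertices: (0, 0), (0, 10), (4, 4), (16/3, 0)
Objective 7x + 4y at each:
  (0, 0): 0
  (0, 10): 40
  (4, 4): 44
  (16/3, 0): 112/3
Maximum is 44 at (4, 4).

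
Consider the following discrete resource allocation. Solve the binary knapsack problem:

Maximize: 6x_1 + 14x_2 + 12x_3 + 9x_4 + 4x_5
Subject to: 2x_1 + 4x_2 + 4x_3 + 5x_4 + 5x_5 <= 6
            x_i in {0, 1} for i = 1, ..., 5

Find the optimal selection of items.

Items: item 1 (v=6, w=2), item 2 (v=14, w=4), item 3 (v=12, w=4), item 4 (v=9, w=5), item 5 (v=4, w=5)
Capacity: 6
Checking all 32 subsets (w = total weight, v = total value):
  {}: w = 0, v = 0
  {1}: w = 2, v = 6
  {2}: w = 4, v = 14
  {3}: w = 4, v = 12
  {4}: w = 5, v = 9
  {5}: w = 5, v = 4
  {1, 2}: w = 6, v = 20
  {1, 3}: w = 6, v = 18
  {1, 4}: w = 7 > 6, infeasible
  {1, 5}: w = 7 > 6, infeasible
  {2, 3}: w = 8 > 6, infeasible
  {2, 4}: w = 9 > 6, infeasible
  {2, 5}: w = 9 > 6, infeasible
  {3, 4}: w = 9 > 6, infeasible
  {3, 5}: w = 9 > 6, infeasible
  {4, 5}: w = 10 > 6, infeasible
  {1, 2, 3}: w = 10 > 6, infeasible
  {1, 2, 4}: w = 11 > 6, infeasible
  {1, 2, 5}: w = 11 > 6, infeasible
  {1, 3, 4}: w = 11 > 6, infeasible
  {1, 3, 5}: w = 11 > 6, infeasible
  {1, 4, 5}: w = 12 > 6, infeasible
  {2, 3, 4}: w = 13 > 6, infeasible
  {2, 3, 5}: w = 13 > 6, infeasible
  {2, 4, 5}: w = 14 > 6, infeasible
  {3, 4, 5}: w = 14 > 6, infeasible
  {1, 2, 3, 4}: w = 15 > 6, infeasible
  {1, 2, 3, 5}: w = 15 > 6, infeasible
  {1, 2, 4, 5}: w = 16 > 6, infeasible
  {1, 3, 4, 5}: w = 16 > 6, infeasible
  {2, 3, 4, 5}: w = 18 > 6, infeasible
  {1, 2, 3, 4, 5}: w = 20 > 6, infeasible
Best feasible subset: items [1, 2]
Total weight: 6 <= 6, total value: 20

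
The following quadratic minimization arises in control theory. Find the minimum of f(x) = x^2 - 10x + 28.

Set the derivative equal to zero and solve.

f(x) = x^2 - 10x + 28
f'(x) = 2x + (-10) = 0
x = 10/2 = 5
f(5) = 3
Since f''(x) = 2 > 0, this is a minimum.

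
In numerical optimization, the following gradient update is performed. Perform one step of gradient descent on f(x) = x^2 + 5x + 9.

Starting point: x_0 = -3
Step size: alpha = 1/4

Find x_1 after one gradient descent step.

f(x) = x^2 + 5x + 9
f'(x) = 2x + 5
f'(-3) = 2*-3 + (5) = -1
x_1 = x_0 - alpha * f'(x_0) = -3 - 1/4 * -1 = -11/4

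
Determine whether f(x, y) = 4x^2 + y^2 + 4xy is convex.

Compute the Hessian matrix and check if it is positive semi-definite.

f(x,y) = 4x^2 + y^2 + 4xy
Hessian H = [[8, 4], [4, 2]]
trace(H) = 10, det(H) = 0
Eigenvalues: (10 +/- sqrt(100)) / 2 = 10, 0
Since both eigenvalues >= 0, f is convex.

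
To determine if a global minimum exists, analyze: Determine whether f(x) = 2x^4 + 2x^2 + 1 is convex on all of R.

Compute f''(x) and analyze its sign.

f(x) = 2x^4 + 2x^2 + 1
f'(x) = 8x^3 + 4x
f''(x) = 24x^2 + 4
f''(x) = 24x^2 + 4 >= 4 > 0 for all x
Therefore, f is convex on R.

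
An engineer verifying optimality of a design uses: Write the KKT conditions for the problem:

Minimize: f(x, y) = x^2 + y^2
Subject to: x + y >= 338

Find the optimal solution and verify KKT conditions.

KKT conditions for min x^2 + y^2 s.t. x + y >= 338:
Stationarity: 2x = mu, 2y = mu
So x = y = mu/2.
Complementary slackness: mu*(x + y - 338) = 0
Primal feasibility: x + y >= 338; dual feasibility: mu >= 0
If mu = 0 then x = y = 0, but 0 + 0 < 338 is infeasible, so the constraint is active.
Constraint active: x + y = 2*(mu/2) = 338 => mu = 338
x = y = 169, f = 57122
Verify: stationarity 2*169 = 338 = mu; primal 169 + 169 = 338 >= 338; dual mu = 338 >= 0; complementary slackness 338*(338 - 338) = 0. All KKT conditions hold.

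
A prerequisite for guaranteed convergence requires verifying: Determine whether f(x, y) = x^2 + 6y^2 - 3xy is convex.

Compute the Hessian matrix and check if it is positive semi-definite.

f(x,y) = x^2 + 6y^2 - 3xy
Hessian H = [[2, -3], [-3, 12]]
trace(H) = 14, det(H) = 15
Eigenvalues: (14 +/- sqrt(136)) / 2 = 12.83, 1.169
Since both eigenvalues > 0, f is convex.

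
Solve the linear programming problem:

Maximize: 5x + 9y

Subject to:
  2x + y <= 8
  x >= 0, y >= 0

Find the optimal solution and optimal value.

The feasible region has vertices at [(0, 0), (4, 0), (0, 8)].
Checking objective 5x + 9y at each vertex:
  (0, 0): 5*0 + 9*0 = 0
  (4, 0): 5*4 + 9*0 = 20
  (0, 8): 5*0 + 9*8 = 72
Maximum is 72 at (0, 8).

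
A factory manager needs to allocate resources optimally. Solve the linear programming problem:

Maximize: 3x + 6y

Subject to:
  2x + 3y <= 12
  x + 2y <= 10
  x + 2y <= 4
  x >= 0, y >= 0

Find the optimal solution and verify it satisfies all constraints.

Feasible vertices: (0, 0), (0, 2), (4, 0)
Objective 3x + 6y at each vertex:
  (0, 0): 0
  (0, 2): 12
  (4, 0): 12
Maximum is 12 at (0, 2).
Verify constraints at (x, y) = (0, 2):
  2*0 + 3*2 = 6 <= 12
  1*0 + 2*2 = 4 <= 10
  1*0 + 2*2 = 4 <= 4 (active)
  x = 0 >= 0, y = 2 >= 0. All constraints satisfied.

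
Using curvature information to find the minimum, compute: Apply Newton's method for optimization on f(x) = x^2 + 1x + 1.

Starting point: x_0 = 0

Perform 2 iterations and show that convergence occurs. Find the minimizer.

f(x) = x^2 + 1x + 1, f'(x) = 2x + (1), f''(x) = 2
Step 1: f'(0) = 1, x_1 = 0 - 1/2 = -1/2
Step 2: f'(-1/2) = 0, x_2 = -1/2 (converged)
Newton's method converges in 1 step for quadratics.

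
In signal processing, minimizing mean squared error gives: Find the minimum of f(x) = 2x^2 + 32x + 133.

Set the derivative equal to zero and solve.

f(x) = 2x^2 + 32x + 133
f'(x) = 4x + (32) = 0
x = -32/4 = -8
f(-8) = 5
Since f''(x) = 4 > 0, this is a minimum.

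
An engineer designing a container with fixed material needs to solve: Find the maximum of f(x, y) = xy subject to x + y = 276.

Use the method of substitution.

Substitute y = 276 - x into f(x,y) = xy:
g(x) = x(276 - x) = 276x - x^2
g'(x) = 276 - 2x = 0  =>  x = 138
y = 276 - 138 = 138
Maximum value = 138 * 138 = 19044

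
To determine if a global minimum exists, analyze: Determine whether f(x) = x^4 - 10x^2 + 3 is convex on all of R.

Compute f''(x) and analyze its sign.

f(x) = x^4 - 10x^2 + 3
f'(x) = 4x^3 + -20x
f''(x) = 12x^2 + -20
f''(0) = -20 < 0, so not convex near x = 0
Therefore, f is not globally convex on R.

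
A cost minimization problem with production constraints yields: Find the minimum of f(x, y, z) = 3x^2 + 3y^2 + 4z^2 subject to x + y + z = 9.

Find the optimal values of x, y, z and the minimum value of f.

Using Lagrange multipliers on f = 3x^2 + 3y^2 + 4z^2 with constraint x + y + z = 9:
Conditions: 2*3*x = lambda, 2*3*y = lambda, 2*4*z = lambda
So x = lambda/6, y = lambda/6, z = lambda/8
Substituting into constraint: lambda * (11/24) = 9
lambda = 216/11
x = 36/11, y = 36/11, z = 27/11
Minimum value = 972/11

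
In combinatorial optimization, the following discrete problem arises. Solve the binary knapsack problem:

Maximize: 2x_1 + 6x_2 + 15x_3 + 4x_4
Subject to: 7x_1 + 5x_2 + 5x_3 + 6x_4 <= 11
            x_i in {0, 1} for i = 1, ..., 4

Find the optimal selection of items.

Items: item 1 (v=2, w=7), item 2 (v=6, w=5), item 3 (v=15, w=5), item 4 (v=4, w=6)
Capacity: 11
Checking all 16 subsets (w = total weight, v = total value):
  {}: w = 0, v = 0
  {1}: w = 7, v = 2
  {2}: w = 5, v = 6
  {3}: w = 5, v = 15
  {4}: w = 6, v = 4
  {1, 2}: w = 12 > 11, infeasible
  {1, 3}: w = 12 > 11, infeasible
  {1, 4}: w = 13 > 11, infeasible
  {2, 3}: w = 10, v = 21
  {2, 4}: w = 11, v = 10
  {3, 4}: w = 11, v = 19
  {1, 2, 3}: w = 17 > 11, infeasible
  {1, 2, 4}: w = 18 > 11, infeasible
  {1, 3, 4}: w = 18 > 11, infeasible
  {2, 3, 4}: w = 16 > 11, infeasible
  {1, 2, 3, 4}: w = 23 > 11, infeasible
Best feasible subset: items [2, 3]
Total weight: 10 <= 11, total value: 21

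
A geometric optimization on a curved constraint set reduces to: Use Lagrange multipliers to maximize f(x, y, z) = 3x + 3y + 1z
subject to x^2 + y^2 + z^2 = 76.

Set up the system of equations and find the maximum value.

Lagrange conditions: 3 = 2*lambda*x, 3 = 2*lambda*y, 1 = 2*lambda*z
So x:3 = y:3 = z:1, i.e. x = 3t, y = 3t, z = 1t
Constraint: t^2*(3^2 + 3^2 + 1^2) = 76
  t^2 * 19 = 76  =>  t = sqrt(4)
Maximum = 3*3t + 3*3t + 1*1t = 19*sqrt(4) = 38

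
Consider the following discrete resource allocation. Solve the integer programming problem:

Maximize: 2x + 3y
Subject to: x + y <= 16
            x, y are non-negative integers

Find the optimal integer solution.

Objective: 2x + 3y, constraint: x + y <= 16
Coefficient of y is 3 > coefficient of x is 2, so allocate the entire budget to y.
Optimal: x = 0, y = 16, value = 48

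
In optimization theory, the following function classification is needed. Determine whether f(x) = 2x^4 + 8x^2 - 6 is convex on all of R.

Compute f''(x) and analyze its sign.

f(x) = 2x^4 + 8x^2 - 6
f'(x) = 8x^3 + 16x
f''(x) = 24x^2 + 16
f''(x) = 24x^2 + 16 >= 16 > 0 for all x
Therefore, f is convex on R.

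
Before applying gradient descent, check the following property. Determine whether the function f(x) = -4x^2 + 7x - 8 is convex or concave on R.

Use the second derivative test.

f(x) = -4x^2 + 7x - 8
f'(x) = -8x + 7
f''(x) = -8
Since f''(x) = -8 < 0 for all x, f is concave on R.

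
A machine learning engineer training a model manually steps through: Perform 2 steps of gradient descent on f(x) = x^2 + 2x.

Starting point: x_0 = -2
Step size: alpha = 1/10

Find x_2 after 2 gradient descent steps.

f(x) = x^2 + 2x, f'(x) = 2x + (2)
Step 1: f'(-2) = -2, x_1 = -2 - 1/10 * -2 = -9/5
Step 2: f'(-9/5) = -8/5, x_2 = -9/5 - 1/10 * -8/5 = -41/25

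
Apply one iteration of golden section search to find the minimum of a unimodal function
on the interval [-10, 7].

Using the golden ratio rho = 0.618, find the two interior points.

Golden section search on [-10, 7].
Golden ratio rho = 0.618 (approx).
Interior points:
  x_1 = -10 + (1-0.618)*17 = -3.5060
  x_2 = -10 + 0.618*17 = 0.5060
Compare f(x_1) and f(x_2) to determine which subinterval to keep.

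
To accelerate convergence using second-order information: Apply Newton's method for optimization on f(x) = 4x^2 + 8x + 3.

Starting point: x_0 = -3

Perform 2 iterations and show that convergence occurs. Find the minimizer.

f(x) = 4x^2 + 8x + 3, f'(x) = 8x + (8), f''(x) = 8
Step 1: f'(-3) = -16, x_1 = -3 - -16/8 = -1
Step 2: f'(-1) = 0, x_2 = -1 (converged)
Newton's method converges in 1 step for quadratics.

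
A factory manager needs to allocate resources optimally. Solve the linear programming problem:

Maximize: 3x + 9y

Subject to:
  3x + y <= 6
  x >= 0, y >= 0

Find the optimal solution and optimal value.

The feasible region has vertices at [(0, 0), (2, 0), (0, 6)].
Checking objective 3x + 9y at each vertex:
  (0, 0): 3*0 + 9*0 = 0
  (2, 0): 3*2 + 9*0 = 6
  (0, 6): 3*0 + 9*6 = 54
Maximum is 54 at (0, 6).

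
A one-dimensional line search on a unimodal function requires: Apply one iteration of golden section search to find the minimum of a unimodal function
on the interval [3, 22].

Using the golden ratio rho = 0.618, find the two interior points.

Golden section search on [3, 22].
Golden ratio rho = 0.618 (approx).
Interior points:
  x_1 = 3 + (1-0.618)*19 = 10.2580
  x_2 = 3 + 0.618*19 = 14.7420
Compare f(x_1) and f(x_2) to determine which subinterval to keep.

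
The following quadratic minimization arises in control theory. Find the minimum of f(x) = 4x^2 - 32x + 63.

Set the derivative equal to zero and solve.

f(x) = 4x^2 - 32x + 63
f'(x) = 8x + (-32) = 0
x = 32/8 = 4
f(4) = -1
Since f''(x) = 8 > 0, this is a minimum.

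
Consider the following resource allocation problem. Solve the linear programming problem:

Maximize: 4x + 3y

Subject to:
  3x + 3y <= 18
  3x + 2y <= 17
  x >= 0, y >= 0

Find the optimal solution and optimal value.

Feasible vertices: (0, 0), (0, 6), (5, 1), (17/3, 0)
Objective 4x + 3y at each:
  (0, 0): 0
  (0, 6): 18
  (5, 1): 23
  (17/3, 0): 68/3
Maximum is 23 at (5, 1).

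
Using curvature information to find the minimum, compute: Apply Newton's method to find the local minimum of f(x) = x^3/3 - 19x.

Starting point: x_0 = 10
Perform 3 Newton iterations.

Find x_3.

f(x) = x^3/3 - 19x
f'(x) = x^2 - 19, f''(x) = 2x
Newton update: x_{n+1} = x_n - (x_n^2 - 19)/(2*x_n)
Step 1: x_0 = 10, f'=81, f''=20, x_1 = 119/20
Step 2: x_1 = 119/20, f'=6561/400, f''=119/10, x_2 = 21761/4760
Step 3: x_2 = 21761/4760, f'=43046721/22657600, f''=21761/2380, x_3 = 904035521/207164720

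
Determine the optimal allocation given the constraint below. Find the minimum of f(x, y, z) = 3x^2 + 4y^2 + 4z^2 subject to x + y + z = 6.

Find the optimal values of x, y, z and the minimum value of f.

Using Lagrange multipliers on f = 3x^2 + 4y^2 + 4z^2 with constraint x + y + z = 6:
Conditions: 2*3*x = lambda, 2*4*y = lambda, 2*4*z = lambda
So x = lambda/6, y = lambda/8, z = lambda/8
Substituting into constraint: lambda * (5/12) = 6
lambda = 72/5
x = 12/5, y = 9/5, z = 9/5
Minimum value = 216/5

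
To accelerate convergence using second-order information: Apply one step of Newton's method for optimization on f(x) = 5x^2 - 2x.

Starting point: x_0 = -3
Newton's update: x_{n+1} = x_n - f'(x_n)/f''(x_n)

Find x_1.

f(x) = 5x^2 - 2x
f'(x) = 10x + (-2), f''(x) = 10
Newton step: x_1 = x_0 - f'(x_0)/f''(x_0)
f'(-3) = -32
x_1 = -3 - -32/10 = 1/5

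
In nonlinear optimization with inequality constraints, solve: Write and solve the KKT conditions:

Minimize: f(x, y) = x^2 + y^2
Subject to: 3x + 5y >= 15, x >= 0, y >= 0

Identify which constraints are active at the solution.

KKT conditions for min x^2 + y^2 s.t. 3x + 5y >= 15, x >= 0, y >= 0:
Stationarity: 2x = mu*3 + mu_x, 2y = mu*5 + mu_y, with mu, mu_x, mu_y >= 0
Complementary slackness: mu*(3x + 5y - 15) = 0, mu_x*x = 0, mu_y*y = 0
(0, 0) is infeasible (3*0 + 5*0 < 15), so if mu = 0 stationarity would force x = mu_x/2 >= 0, y = mu_y/2 >= 0 with mu_x*x = mu_y*y = 0, i.e. x = y = 0: contradiction. Hence mu > 0 and 3x + 5y = 15 is active.
Try x > 0, y > 0 (so mu_x = mu_y = 0): x = 3*mu/2, y = 5*mu/2
Substitute: 3*(3*mu/2) + 5*(5*mu/2) = 15
  mu*34/2 = 15 => mu = 15/17
x* = 45/34 > 0, y* = 75/34 > 0, consistent with mu_x = mu_y = 0.
f is convex and the constraints are linear, so this KKT point is the global minimum.
f* = 225/34
Active constraints: 3x + 5y >= 15 (holds with equality, mu = 15/17 > 0); x >= 0 and y >= 0 are inactive (mu_x = mu_y = 0).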